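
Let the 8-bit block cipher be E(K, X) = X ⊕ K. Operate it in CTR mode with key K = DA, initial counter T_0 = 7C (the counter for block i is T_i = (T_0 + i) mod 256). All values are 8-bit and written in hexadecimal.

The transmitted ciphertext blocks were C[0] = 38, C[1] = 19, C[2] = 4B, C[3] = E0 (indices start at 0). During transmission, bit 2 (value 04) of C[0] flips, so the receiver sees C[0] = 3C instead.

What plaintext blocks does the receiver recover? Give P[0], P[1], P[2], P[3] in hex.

P[0] = 9A, P[1] = BE, P[2] = EF, P[3] = 45

CTR decryption: S_i = E(K, T_i) where T_i is the counter for block i; P_i = C_i ⊕ S_i.
Only C[0] changed, to 3C. In CTR, a change in C_i flips the same bit in P_i only; the keystream is unaffected. Decrypting the received ciphertext:
P[0]: T = 7C, S = E(K, T) = A6; 3C ⊕ A6 = 9A.
P[1]: T = 7D, S = E(K, T) = A7; 19 ⊕ A7 = BE.
P[2]: T = 7E, S = E(K, T) = A4; 4B ⊕ A4 = EF.
P[3]: T = 7F, S = E(K, T) = A5; E0 ⊕ A5 = 45.
Blocks that differ from the original plaintext: P[0].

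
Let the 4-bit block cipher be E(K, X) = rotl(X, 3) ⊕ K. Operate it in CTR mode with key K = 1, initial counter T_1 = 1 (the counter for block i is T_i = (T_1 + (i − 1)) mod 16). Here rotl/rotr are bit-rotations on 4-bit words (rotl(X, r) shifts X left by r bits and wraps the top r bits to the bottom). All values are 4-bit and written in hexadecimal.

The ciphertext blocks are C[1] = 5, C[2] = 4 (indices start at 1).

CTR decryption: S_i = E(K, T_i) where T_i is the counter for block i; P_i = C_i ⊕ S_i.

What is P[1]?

P[1]: T = 1, S = E(K, T) = 9; 5 ⊕ 9 = C.

P[1] = C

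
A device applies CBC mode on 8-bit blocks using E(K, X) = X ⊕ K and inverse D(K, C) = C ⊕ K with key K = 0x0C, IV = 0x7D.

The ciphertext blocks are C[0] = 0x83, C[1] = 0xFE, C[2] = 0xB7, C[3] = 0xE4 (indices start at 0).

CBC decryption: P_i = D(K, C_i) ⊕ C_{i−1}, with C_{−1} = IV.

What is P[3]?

P[3]: D(K, 0xE4) = 0xE8; 0xE8 ⊕ 0xB7 = 0x5F.

P[3] = 0x5F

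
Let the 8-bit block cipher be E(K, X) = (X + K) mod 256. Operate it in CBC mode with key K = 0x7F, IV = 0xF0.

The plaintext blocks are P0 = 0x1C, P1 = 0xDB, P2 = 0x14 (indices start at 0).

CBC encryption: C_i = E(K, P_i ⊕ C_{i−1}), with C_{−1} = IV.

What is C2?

C2 = 0xBA

C0: P0 ⊕ 0xF0 = 0xEC; E(K, 0xEC) = 0x6B.
C1: P1 ⊕ 0x6B = 0xB0; E(K, 0xB0) = 0x2F.
C2: P2 ⊕ 0x2F = 0x3B; E(K, 0x3B) = 0xBA.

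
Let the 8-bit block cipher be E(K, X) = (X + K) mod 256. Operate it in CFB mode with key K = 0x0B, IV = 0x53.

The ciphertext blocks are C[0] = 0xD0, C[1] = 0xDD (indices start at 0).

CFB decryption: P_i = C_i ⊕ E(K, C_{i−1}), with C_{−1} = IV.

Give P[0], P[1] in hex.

P[0] = 0x8E, P[1] = 0x06

P[0]: E(K, 0x53) = 0x5E; 0xD0 ⊕ 0x5E = 0x8E.
P[1]: E(K, 0xD0) = 0xDB; 0xDD ⊕ 0xDB = 0x06.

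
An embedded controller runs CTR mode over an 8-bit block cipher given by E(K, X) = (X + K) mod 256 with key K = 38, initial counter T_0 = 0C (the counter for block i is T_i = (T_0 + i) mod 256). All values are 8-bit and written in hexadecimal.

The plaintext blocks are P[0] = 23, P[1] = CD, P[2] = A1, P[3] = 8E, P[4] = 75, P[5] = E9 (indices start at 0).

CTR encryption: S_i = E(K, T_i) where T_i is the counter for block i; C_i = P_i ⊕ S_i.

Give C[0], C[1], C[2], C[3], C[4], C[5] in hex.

C[0]: T = 0C, S = E(K, T) = 44; 23 ⊕ 44 = 67.
C[1]: T = 0D, S = E(K, T) = 45; CD ⊕ 45 = 88.
C[2]: T = 0E, S = E(K, T) = 46; A1 ⊕ 46 = E7.
C[3]: T = 0F, S = E(K, T) = 47; 8E ⊕ 47 = C9.
C[4]: T = 10, S = E(K, T) = 48; 75 ⊕ 48 = 3D.
C[5]: T = 11, S = E(K, T) = 49; E9 ⊕ 49 = A0.

C[0] = 67, C[1] = 88, C[2] = E7, C[3] = C9, C[4] = 3D, C[5] = A0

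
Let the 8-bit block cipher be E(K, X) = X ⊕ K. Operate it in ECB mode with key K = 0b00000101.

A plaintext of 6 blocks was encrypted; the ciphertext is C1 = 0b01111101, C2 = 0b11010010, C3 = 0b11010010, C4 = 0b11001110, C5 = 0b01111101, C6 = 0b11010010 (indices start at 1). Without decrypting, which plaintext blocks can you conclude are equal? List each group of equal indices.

ECB encrypts each block independently with the same key, so equal ciphertext blocks imply equal plaintext blocks.
C1 = C5 = 0b01111101, so P1 = P5.
C2 = C3 = C6 = 0b11010010, so P2 = P3 = P6.

P1 = P5; P2 = P3 = P6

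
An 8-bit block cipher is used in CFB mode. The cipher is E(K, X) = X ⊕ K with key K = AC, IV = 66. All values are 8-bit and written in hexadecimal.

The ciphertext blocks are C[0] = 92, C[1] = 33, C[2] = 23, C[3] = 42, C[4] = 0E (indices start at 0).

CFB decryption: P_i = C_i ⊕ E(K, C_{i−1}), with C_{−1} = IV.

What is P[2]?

P[2]: E(K, 33) = 9F; 23 ⊕ 9F = BC.

P[2] = BC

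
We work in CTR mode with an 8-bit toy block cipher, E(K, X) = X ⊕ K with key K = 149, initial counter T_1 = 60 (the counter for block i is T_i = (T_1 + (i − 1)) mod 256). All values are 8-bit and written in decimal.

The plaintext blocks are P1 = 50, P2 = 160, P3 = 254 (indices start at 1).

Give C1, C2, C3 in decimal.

C1 = 155, C2 = 8, C3 = 85

CTR encryption: S_i = E(K, T_i) where T_i is the counter for block i; C_i = P_i ⊕ S_i.
C1: T = 60, S = E(K, T) = 169; 50 ⊕ 169 = 155.
C2: T = 61, S = E(K, T) = 168; 160 ⊕ 168 = 8.
C3: T = 62, S = E(K, T) = 171; 254 ⊕ 171 = 85.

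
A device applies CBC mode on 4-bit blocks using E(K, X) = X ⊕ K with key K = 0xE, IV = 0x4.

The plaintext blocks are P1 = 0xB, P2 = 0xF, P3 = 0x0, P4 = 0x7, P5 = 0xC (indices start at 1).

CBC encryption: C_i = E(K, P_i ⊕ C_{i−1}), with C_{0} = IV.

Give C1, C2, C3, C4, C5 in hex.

C1 = 0x1, C2 = 0x0, C3 = 0xE, C4 = 0x7, C5 = 0x5

C1: P1 ⊕ 0x4 = 0xF; E(K, 0xF) = 0x1.
C2: P2 ⊕ 0x1 = 0xE; E(K, 0xE) = 0x0.
C3: P3 ⊕ 0x0 = 0x0; E(K, 0x0) = 0xE.
C4: P4 ⊕ 0xE = 0x9; E(K, 0x9) = 0x7.
C5: P5 ⊕ 0x7 = 0xB; E(K, 0xB) = 0x5.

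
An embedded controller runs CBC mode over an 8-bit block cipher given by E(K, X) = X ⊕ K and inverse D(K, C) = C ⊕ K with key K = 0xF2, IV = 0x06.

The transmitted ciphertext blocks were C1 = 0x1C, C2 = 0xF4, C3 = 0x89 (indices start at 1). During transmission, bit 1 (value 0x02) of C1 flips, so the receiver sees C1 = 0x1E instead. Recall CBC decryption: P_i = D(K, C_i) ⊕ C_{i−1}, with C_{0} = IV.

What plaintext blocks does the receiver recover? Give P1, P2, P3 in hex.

Only C1 changed, to 0x1E. In CBC, a change in C_i garbles P_i and flips the same bit in P_{i+1}. Decrypting the received ciphertext:
P1: D(K, 0x1E) = 0xEC; 0xEC ⊕ 0x06 = 0xEA.
P2: D(K, 0xF4) = 0x06; 0x06 ⊕ 0x1E = 0x18.
P3: D(K, 0x89) = 0x7B; 0x7B ⊕ 0xF4 = 0x8F.
Blocks that differ from the original plaintext: P1, P2.

P1 = 0xEA, P2 = 0x18, P3 = 0x8F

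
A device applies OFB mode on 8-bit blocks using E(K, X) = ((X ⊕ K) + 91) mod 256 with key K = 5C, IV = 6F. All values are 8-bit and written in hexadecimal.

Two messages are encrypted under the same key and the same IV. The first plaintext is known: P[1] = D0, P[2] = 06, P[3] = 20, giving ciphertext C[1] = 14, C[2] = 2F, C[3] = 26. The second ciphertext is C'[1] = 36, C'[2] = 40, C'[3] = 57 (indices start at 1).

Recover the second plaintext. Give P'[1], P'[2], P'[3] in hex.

In OFB with a reused IV, both messages share the same keystream S_i, so C_i ⊕ C'_i = P_i ⊕ P'_i and thus P'_i = P_i ⊕ C_i ⊕ C'_i.
P'[1]: D0 ⊕ 14 ⊕ 36 = F2.
P'[2]: 06 ⊕ 2F ⊕ 40 = 69.
P'[3]: 20 ⊕ 26 ⊕ 57 = 51.

P'[1] = F2, P'[2] = 69, P'[3] = 51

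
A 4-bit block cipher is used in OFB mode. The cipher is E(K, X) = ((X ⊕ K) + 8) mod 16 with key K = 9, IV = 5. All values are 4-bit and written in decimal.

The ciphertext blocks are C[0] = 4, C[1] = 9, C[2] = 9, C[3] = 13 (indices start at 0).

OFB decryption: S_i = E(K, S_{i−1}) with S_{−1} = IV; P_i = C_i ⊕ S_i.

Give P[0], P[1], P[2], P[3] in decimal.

P[0] = 0, P[1] = 12, P[2] = 13, P[3] = 8

P[0]: S = E(K, 5) = 4; 4 ⊕ 4 = 0.
P[1]: S = E(K, 4) = 5; 9 ⊕ 5 = 12.
P[2]: S = E(K, 5) = 4; 9 ⊕ 4 = 13.
P[3]: S = E(K, 4) = 5; 13 ⊕ 5 = 8.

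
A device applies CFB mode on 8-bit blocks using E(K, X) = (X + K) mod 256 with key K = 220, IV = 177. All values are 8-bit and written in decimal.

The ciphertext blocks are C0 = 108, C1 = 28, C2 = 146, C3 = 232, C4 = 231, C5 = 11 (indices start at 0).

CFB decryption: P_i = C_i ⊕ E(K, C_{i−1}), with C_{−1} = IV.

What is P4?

P4 = 35

P4: E(K, 232) = 196; 231 ⊕ 196 = 35.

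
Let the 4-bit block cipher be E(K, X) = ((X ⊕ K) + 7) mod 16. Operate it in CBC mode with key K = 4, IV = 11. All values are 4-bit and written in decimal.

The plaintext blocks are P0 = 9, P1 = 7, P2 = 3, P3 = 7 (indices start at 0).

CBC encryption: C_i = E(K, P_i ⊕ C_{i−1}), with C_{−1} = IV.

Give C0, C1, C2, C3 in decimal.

C0 = 13, C1 = 5, C2 = 9, C3 = 1

C0: P0 ⊕ 11 = 2; E(K, 2) = 13.
C1: P1 ⊕ 13 = 10; E(K, 10) = 5.
C2: P2 ⊕ 5 = 6; E(K, 6) = 9.
C3: P3 ⊕ 9 = 14; E(K, 14) = 1.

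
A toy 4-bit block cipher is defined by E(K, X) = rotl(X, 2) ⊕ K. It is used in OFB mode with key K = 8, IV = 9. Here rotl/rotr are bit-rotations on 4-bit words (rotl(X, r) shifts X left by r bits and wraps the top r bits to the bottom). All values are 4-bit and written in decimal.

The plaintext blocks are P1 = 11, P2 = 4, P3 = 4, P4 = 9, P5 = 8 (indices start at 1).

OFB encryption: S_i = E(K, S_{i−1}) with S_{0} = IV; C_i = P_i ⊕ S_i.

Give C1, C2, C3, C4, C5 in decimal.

C1: S = E(K, 9) = 14; 11 ⊕ 14 = 5.
C2: S = E(K, 14) = 3; 4 ⊕ 3 = 7.
C3: S = E(K, 3) = 4; 4 ⊕ 4 = 0.
C4: S = E(K, 4) = 9; 9 ⊕ 9 = 0.
C5: S = E(K, 9) = 14; 8 ⊕ 14 = 6.

C1 = 5, C2 = 7, C3 = 0, C4 = 0, C5 = 6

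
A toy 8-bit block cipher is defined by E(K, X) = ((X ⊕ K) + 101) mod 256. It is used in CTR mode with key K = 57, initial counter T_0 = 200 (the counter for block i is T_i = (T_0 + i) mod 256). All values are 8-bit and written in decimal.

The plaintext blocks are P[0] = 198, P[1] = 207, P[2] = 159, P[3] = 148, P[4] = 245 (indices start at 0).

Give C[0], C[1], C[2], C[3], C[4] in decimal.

C[0] = 144, C[1] = 154, C[2] = 199, C[3] = 195, C[4] = 175

CTR encryption: S_i = E(K, T_i) where T_i is the counter for block i; C_i = P_i ⊕ S_i.
C[0]: T = 200, S = E(K, T) = 86; 198 ⊕ 86 = 144.
C[1]: T = 201, S = E(K, T) = 85; 207 ⊕ 85 = 154.
C[2]: T = 202, S = E(K, T) = 88; 159 ⊕ 88 = 199.
C[3]: T = 203, S = E(K, T) = 87; 148 ⊕ 87 = 195.
C[4]: T = 204, S = E(K, T) = 90; 245 ⊕ 90 = 175.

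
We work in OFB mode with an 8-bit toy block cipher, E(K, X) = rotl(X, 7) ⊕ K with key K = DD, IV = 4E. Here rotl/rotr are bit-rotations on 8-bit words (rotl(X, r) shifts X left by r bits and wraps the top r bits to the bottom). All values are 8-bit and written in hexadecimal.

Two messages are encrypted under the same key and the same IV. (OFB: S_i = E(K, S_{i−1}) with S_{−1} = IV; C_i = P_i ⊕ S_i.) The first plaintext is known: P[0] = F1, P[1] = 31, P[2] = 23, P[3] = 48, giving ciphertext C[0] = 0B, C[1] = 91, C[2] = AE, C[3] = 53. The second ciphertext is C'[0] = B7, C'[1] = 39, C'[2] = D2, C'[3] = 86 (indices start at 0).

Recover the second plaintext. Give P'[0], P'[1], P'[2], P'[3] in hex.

In OFB with a reused IV, both messages share the same keystream S_i, so C_i ⊕ C'_i = P_i ⊕ P'_i and thus P'_i = P_i ⊕ C_i ⊕ C'_i.
P'[0]: F1 ⊕ 0B ⊕ B7 = 4D.
P'[1]: 31 ⊕ 91 ⊕ 39 = 99.
P'[2]: 23 ⊕ AE ⊕ D2 = 5F.
P'[3]: 48 ⊕ 53 ⊕ 86 = 9D.

P'[0] = 4D, P'[1] = 99, P'[2] = 5F, P'[3] = 9D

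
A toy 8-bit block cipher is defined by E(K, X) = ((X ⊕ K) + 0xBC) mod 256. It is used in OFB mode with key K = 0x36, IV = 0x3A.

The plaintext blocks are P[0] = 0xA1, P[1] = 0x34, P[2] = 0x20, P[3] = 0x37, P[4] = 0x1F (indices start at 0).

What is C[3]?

OFB encryption: S_i = E(K, S_{i−1}) with S_{−1} = IV; C_i = P_i ⊕ S_i.
C[0]: S = E(K, 0x3A) = 0xC8; 0xA1 ⊕ 0xC8 = 0x69.
C[1]: S = E(K, 0xC8) = 0xBA; 0x34 ⊕ 0xBA = 0x8E.
C[2]: S = E(K, 0xBA) = 0x48; 0x20 ⊕ 0x48 = 0x68.
C[3]: S = E(K, 0x48) = 0x3A; 0x37 ⊕ 0x3A = 0x0D.

C[3] = 0x0D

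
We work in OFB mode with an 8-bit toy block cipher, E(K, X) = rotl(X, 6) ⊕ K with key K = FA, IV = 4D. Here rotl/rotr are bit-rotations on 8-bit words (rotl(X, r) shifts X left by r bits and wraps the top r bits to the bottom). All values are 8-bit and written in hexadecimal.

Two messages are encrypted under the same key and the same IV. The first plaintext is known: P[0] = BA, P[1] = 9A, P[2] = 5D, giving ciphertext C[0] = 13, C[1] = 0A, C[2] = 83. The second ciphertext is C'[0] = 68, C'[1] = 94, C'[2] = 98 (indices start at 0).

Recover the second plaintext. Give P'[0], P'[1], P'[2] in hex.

P'[0] = C1, P'[1] = 04, P'[2] = 46

In OFB with a reused IV, both messages share the same keystream S_i, so C_i ⊕ C'_i = P_i ⊕ P'_i and thus P'_i = P_i ⊕ C_i ⊕ C'_i.
P'[0]: BA ⊕ 13 ⊕ 68 = C1.
P'[1]: 9A ⊕ 0A ⊕ 94 = 04.
P'[2]: 5D ⊕ 83 ⊕ 98 = 46.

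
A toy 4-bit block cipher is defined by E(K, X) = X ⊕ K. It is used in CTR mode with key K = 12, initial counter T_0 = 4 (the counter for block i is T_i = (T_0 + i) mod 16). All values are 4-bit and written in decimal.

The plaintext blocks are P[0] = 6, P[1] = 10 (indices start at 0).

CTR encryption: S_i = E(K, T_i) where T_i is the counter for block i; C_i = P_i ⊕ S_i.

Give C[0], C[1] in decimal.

C[0]: T = 4, S = E(K, T) = 8; 6 ⊕ 8 = 14.
C[1]: T = 5, S = E(K, T) = 9; 10 ⊕ 9 = 3.

C[0] = 14, C[1] = 3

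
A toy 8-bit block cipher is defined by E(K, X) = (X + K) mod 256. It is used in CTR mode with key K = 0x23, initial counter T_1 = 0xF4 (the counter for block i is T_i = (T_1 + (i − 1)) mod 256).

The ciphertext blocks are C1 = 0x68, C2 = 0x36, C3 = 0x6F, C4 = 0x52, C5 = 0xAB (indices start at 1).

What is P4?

CTR decryption: S_i = E(K, T_i) where T_i is the counter for block i; P_i = C_i ⊕ S_i.
P4: T = 0xF7, S = E(K, T) = 0x1A; 0x52 ⊕ 0x1A = 0x48.

P4 = 0x48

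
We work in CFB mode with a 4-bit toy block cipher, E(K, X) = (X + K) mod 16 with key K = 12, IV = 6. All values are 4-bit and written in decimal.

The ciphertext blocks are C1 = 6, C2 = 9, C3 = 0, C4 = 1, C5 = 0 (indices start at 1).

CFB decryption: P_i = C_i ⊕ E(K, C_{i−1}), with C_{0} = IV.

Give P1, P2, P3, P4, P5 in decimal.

P1 = 4, P2 = 11, P3 = 5, P4 = 13, P5 = 13

P1: E(K, 6) = 2; 6 ⊕ 2 = 4.
P2: E(K, 6) = 2; 9 ⊕ 2 = 11.
P3: E(K, 9) = 5; 0 ⊕ 5 = 5.
P4: E(K, 0) = 12; 1 ⊕ 12 = 13.
P5: E(K, 1) = 13; 0 ⊕ 13 = 13.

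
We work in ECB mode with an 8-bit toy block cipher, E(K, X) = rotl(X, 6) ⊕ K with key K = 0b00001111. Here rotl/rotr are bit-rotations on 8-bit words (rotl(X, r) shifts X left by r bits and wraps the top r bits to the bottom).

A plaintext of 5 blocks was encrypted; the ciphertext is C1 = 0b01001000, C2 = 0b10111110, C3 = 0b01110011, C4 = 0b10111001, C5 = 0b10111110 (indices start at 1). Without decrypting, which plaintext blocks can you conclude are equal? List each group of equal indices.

P2 = P5

ECB encrypts each block independently with the same key, so equal ciphertext blocks imply equal plaintext blocks.
C2 = C5 = 0b10111110, so P2 = P5.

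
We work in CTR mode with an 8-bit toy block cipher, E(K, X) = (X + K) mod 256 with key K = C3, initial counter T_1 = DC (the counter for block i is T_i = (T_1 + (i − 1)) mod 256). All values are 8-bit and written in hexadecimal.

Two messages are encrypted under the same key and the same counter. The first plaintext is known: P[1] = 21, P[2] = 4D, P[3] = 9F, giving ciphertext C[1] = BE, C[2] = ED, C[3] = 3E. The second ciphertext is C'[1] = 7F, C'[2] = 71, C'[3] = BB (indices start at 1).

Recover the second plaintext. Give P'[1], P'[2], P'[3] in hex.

P'[1] = E0, P'[2] = D1, P'[3] = 1A

In CTR with a reused counter, both messages share the same keystream S_i, so C_i ⊕ C'_i = P_i ⊕ P'_i and thus P'_i = P_i ⊕ C_i ⊕ C'_i.
P'[1]: 21 ⊕ BE ⊕ 7F = E0.
P'[2]: 4D ⊕ ED ⊕ 71 = D1.
P'[3]: 9F ⊕ 3E ⊕ BB = 1A.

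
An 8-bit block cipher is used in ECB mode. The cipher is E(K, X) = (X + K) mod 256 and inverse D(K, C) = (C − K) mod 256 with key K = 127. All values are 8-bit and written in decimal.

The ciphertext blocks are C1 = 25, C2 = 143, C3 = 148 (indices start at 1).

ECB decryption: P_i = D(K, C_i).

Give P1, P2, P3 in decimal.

P1: D(K, 25) = 154.
P2: D(K, 143) = 16.
P3: D(K, 148) = 21.

P1 = 154, P2 = 16, P3 = 21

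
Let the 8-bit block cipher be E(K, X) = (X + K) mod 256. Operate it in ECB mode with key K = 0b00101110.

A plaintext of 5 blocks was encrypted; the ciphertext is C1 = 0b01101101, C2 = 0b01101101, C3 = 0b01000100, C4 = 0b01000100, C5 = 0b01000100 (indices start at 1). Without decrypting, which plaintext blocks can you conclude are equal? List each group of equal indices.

P1 = P2; P3 = P4 = P5

ECB encrypts each block independently with the same key, so equal ciphertext blocks imply equal plaintext blocks.
C1 = C2 = 0b01101101, so P1 = P2.
C3 = C4 = C5 = 0b01000100, so P3 = P4 = P5.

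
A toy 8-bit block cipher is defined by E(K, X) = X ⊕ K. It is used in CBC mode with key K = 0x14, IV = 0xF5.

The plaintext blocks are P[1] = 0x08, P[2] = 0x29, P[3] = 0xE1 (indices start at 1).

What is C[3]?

C[3] = 0x21

CBC encryption: C_i = E(K, P_i ⊕ C_{i−1}), with C_{0} = IV.
C[1]: P[1] ⊕ 0xF5 = 0xFD; E(K, 0xFD) = 0xE9.
C[2]: P[2] ⊕ 0xE9 = 0xC0; E(K, 0xC0) = 0xD4.
C[3]: P[3] ⊕ 0xD4 = 0x35; E(K, 0x35) = 0x21.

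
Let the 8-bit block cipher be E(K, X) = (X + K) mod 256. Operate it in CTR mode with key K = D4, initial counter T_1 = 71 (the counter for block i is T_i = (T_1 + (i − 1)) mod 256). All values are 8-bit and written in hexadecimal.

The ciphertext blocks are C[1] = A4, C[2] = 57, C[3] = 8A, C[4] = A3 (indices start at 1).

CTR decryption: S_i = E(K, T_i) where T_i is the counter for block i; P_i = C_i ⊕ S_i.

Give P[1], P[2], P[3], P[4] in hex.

P[1]: T = 71, S = E(K, T) = 45; A4 ⊕ 45 = E1.
P[2]: T = 72, S = E(K, T) = 46; 57 ⊕ 46 = 11.
P[3]: T = 73, S = E(K, T) = 47; 8A ⊕ 47 = CD.
P[4]: T = 74, S = E(K, T) = 48; A3 ⊕ 48 = EB.

P[1] = E1, P[2] = 11, P[3] = CD, P[4] = EB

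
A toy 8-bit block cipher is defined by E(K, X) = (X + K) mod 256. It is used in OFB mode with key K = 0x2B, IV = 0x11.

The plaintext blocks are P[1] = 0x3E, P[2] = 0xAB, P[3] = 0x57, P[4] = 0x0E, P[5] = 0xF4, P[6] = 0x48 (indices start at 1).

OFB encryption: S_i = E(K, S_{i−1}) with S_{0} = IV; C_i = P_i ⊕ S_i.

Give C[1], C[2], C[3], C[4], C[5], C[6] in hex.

C[1] = 0x02, C[2] = 0xCC, C[3] = 0xC5, C[4] = 0xB3, C[5] = 0x1C, C[6] = 0x5B

C[1]: S = E(K, 0x11) = 0x3C; 0x3E ⊕ 0x3C = 0x02.
C[2]: S = E(K, 0x3C) = 0x67; 0xAB ⊕ 0x67 = 0xCC.
C[3]: S = E(K, 0x67) = 0x92; 0x57 ⊕ 0x92 = 0xC5.
C[4]: S = E(K, 0x92) = 0xBD; 0x0E ⊕ 0xBD = 0xB3.
C[5]: S = E(K, 0xBD) = 0xE8; 0xF4 ⊕ 0xE8 = 0x1C.
C[6]: S = E(K, 0xE8) = 0x13; 0x48 ⊕ 0x13 = 0x5B.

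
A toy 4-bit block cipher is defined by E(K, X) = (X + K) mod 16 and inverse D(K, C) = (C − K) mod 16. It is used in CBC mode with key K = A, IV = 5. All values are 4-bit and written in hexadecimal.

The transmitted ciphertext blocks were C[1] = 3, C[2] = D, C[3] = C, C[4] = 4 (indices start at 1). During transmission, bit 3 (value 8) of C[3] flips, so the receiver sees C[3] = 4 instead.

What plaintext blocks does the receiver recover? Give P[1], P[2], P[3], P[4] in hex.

P[1] = C, P[2] = 0, P[3] = 7, P[4] = E

CBC decryption: P_i = D(K, C_i) ⊕ C_{i−1}, with C_{0} = IV.
Only C[3] changed, to 4. In CBC, a change in C_i garbles P_i and flips the same bit in P_{i+1}. Decrypting the received ciphertext:
P[1]: D(K, 3) = 9; 9 ⊕ 5 = C.
P[2]: D(K, D) = 3; 3 ⊕ 3 = 0.
P[3]: D(K, 4) = A; A ⊕ D = 7.
P[4]: D(K, 4) = A; A ⊕ 4 = E.
Blocks that differ from the original plaintext: P[3], P[4].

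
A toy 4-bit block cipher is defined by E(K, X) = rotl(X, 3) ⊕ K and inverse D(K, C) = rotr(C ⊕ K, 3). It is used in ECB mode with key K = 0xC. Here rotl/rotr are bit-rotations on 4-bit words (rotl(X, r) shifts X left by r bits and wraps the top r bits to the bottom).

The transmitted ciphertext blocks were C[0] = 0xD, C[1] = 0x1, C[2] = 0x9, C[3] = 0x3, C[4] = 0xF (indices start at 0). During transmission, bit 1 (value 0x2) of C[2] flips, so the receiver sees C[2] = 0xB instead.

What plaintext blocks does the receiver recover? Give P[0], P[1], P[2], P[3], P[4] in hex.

ECB decryption: P_i = D(K, C_i).
Only C[2] changed, to 0xB. In ECB, a change in C_i affects only P_i. Decrypting the received ciphertext:
P[0]: D(K, 0xD) = 0x2.
P[1]: D(K, 0x1) = 0xB.
P[2]: D(K, 0xB) = 0xE.
P[3]: D(K, 0x3) = 0xF.
P[4]: D(K, 0xF) = 0x6.
Blocks that differ from the original plaintext: P[2].

P[0] = 0x2, P[1] = 0xB, P[2] = 0xE, P[3] = 0xF, P[4] = 0x6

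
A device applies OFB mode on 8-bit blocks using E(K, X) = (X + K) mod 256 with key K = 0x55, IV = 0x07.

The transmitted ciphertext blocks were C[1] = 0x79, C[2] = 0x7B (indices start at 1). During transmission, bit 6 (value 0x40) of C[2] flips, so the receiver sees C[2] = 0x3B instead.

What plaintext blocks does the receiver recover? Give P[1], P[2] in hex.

P[1] = 0x25, P[2] = 0x8A

OFB decryption: S_i = E(K, S_{i−1}) with S_{0} = IV; P_i = C_i ⊕ S_i.
Only C[2] changed, to 0x3B. In OFB, a change in C_i flips the same bit in P_i only; the keystream is unaffected. Decrypting the received ciphertext:
P[1]: S = E(K, 0x07) = 0x5C; 0x79 ⊕ 0x5C = 0x25.
P[2]: S = E(K, 0x5C) = 0xB1; 0x3B ⊕ 0xB1 = 0x8A.
Blocks that differ from the original plaintext: P[2].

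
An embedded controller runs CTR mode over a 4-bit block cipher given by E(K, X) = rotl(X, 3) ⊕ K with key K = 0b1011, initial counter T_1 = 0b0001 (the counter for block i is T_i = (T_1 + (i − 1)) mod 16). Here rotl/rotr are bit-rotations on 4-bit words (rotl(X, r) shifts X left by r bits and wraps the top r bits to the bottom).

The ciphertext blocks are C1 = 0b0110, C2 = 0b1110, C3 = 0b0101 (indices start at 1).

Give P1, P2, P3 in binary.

P1 = 0b0101, P2 = 0b0100, P3 = 0b0111

CTR decryption: S_i = E(K, T_i) where T_i is the counter for block i; P_i = C_i ⊕ S_i.
P1: T = 0b0001, S = E(K, T) = 0b0011; 0b0110 ⊕ 0b0011 = 0b0101.
P2: T = 0b0010, S = E(K, T) = 0b1010; 0b1110 ⊕ 0b1010 = 0b0100.
P3: T = 0b0011, S = E(K, T) = 0b0010; 0b0101 ⊕ 0b0010 = 0b0111.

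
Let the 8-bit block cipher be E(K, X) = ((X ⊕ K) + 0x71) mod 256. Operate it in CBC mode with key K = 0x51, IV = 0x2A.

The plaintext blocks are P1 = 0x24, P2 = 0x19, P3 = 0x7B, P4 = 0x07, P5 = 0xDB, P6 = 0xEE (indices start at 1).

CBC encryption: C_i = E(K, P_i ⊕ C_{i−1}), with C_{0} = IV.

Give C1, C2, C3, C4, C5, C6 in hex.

C1: P1 ⊕ 0x2A = 0x0E; E(K, 0x0E) = 0xD0.
C2: P2 ⊕ 0xD0 = 0xC9; E(K, 0xC9) = 0x09.
C3: P3 ⊕ 0x09 = 0x72; E(K, 0x72) = 0x94.
C4: P4 ⊕ 0x94 = 0x93; E(K, 0x93) = 0x33.
C5: P5 ⊕ 0x33 = 0xE8; E(K, 0xE8) = 0x2A.
C6: P6 ⊕ 0x2A = 0xC4; E(K, 0xC4) = 0x06.

C1 = 0xD0, C2 = 0x09, C3 = 0x94, C4 = 0x33, C5 = 0x2A, C6 = 0x06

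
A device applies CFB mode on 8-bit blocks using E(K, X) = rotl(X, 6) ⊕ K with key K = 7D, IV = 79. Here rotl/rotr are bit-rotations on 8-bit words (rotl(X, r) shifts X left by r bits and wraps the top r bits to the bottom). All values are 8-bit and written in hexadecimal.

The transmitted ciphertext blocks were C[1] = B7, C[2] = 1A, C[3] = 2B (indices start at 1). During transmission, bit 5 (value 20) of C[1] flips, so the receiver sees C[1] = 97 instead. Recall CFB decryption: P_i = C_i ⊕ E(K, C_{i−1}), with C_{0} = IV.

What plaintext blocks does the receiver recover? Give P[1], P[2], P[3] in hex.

Only C[1] changed, to 97. In CFB, a change in C_i flips the same bit in P_i and garbles P_{i+1}. Decrypting the received ciphertext:
P[1]: E(K, 79) = 23; 97 ⊕ 23 = B4.
P[2]: E(K, 97) = 98; 1A ⊕ 98 = 82.
P[3]: E(K, 1A) = FB; 2B ⊕ FB = D0.
Blocks that differ from the original plaintext: P[1], P[2].

P[1] = B4, P[2] = 82, P[3] = D0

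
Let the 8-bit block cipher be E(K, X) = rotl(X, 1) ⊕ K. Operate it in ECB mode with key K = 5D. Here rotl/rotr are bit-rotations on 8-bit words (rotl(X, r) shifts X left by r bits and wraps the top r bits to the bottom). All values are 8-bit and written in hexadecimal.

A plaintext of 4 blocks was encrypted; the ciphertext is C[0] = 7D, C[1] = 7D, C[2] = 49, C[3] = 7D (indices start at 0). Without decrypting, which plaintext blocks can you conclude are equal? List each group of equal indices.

ECB encrypts each block independently with the same key, so equal ciphertext blocks imply equal plaintext blocks.
C[0] = C[1] = C[3] = 7D, so P[0] = P[1] = P[3].

P[0] = P[1] = P[3]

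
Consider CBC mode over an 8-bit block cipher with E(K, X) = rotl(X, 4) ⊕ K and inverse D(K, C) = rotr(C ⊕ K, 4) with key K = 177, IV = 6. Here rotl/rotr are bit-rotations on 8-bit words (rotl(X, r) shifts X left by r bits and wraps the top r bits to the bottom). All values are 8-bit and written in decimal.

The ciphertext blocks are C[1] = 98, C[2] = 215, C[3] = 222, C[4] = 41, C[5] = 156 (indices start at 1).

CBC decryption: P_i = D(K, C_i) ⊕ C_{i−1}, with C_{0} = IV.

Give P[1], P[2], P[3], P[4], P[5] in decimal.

P[1] = 59, P[2] = 4, P[3] = 33, P[4] = 87, P[5] = 251

P[1]: D(K, 98) = 61; 61 ⊕ 6 = 59.
P[2]: D(K, 215) = 102; 102 ⊕ 98 = 4.
P[3]: D(K, 222) = 246; 246 ⊕ 215 = 33.
P[4]: D(K, 41) = 137; 137 ⊕ 222 = 87.
P[5]: D(K, 156) = 210; 210 ⊕ 41 = 251.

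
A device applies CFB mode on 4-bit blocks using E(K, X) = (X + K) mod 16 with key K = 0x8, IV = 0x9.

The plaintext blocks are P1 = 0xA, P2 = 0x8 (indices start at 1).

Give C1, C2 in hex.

CFB encryption: C_i = P_i ⊕ E(K, C_{i−1}), with C_{0} = IV.
C1: E(K, 0x9) = 0x1; 0xA ⊕ 0x1 = 0xB.
C2: E(K, 0xB) = 0x3; 0x8 ⊕ 0x3 = 0xB.

C1 = 0xB, C2 = 0xB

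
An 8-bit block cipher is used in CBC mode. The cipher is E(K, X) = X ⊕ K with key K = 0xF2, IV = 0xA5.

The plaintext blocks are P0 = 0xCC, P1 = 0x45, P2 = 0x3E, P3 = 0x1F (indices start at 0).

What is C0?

CBC encryption: C_i = E(K, P_i ⊕ C_{i−1}), with C_{−1} = IV.
C0: P0 ⊕ 0xA5 = 0x69; E(K, 0x69) = 0x9B.

C0 = 0x9B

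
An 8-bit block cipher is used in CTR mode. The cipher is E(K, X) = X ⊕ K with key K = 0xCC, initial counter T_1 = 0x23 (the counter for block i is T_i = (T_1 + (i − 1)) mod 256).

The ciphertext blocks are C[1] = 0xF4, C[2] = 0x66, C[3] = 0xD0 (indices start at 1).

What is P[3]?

P[3] = 0x39

CTR decryption: S_i = E(K, T_i) where T_i is the counter for block i; P_i = C_i ⊕ S_i.
P[3]: T = 0x25, S = E(K, T) = 0xE9; 0xD0 ⊕ 0xE9 = 0x39.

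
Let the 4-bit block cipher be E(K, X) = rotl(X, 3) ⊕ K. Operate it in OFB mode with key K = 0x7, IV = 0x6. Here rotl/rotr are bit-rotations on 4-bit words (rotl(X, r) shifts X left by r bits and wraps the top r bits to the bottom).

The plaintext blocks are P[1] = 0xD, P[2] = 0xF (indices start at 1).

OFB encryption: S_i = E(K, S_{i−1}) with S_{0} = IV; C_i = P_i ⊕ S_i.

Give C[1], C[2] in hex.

C[1] = 0x9, C[2] = 0xA

C[1]: S = E(K, 0x6) = 0x4; 0xD ⊕ 0x4 = 0x9.
C[2]: S = E(K, 0x4) = 0x5; 0xF ⊕ 0x5 = 0xA.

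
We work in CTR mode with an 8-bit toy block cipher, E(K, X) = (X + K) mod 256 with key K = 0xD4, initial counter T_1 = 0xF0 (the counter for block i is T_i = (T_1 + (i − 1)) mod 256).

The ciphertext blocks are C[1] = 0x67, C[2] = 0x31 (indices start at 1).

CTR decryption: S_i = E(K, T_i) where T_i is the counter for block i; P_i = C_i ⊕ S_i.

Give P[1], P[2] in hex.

P[1]: T = 0xF0, S = E(K, T) = 0xC4; 0x67 ⊕ 0xC4 = 0xA3.
P[2]: T = 0xF1, S = E(K, T) = 0xC5; 0x31 ⊕ 0xC5 = 0xF4.

P[1] = 0xA3, P[2] = 0xF4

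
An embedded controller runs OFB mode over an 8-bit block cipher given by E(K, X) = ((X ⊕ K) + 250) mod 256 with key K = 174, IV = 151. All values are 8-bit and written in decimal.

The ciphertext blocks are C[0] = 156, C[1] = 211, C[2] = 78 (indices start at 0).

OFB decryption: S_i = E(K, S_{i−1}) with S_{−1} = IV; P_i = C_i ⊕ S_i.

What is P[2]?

P[2] = 125

P[0]: S = E(K, 151) = 51; 156 ⊕ 51 = 175.
P[1]: S = E(K, 51) = 151; 211 ⊕ 151 = 68.
P[2]: S = E(K, 151) = 51; 78 ⊕ 51 = 125.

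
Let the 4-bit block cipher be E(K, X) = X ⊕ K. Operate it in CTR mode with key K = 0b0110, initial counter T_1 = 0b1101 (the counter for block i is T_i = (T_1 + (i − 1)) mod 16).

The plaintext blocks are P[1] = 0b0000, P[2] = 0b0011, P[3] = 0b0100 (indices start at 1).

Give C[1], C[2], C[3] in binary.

CTR encryption: S_i = E(K, T_i) where T_i is the counter for block i; C_i = P_i ⊕ S_i.
C[1]: T = 0b1101, S = E(K, T) = 0b1011; 0b0000 ⊕ 0b1011 = 0b1011.
C[2]: T = 0b1110, S = E(K, T) = 0b1000; 0b0011 ⊕ 0b1000 = 0b1011.
C[3]: T = 0b1111, S = E(K, T) = 0b1001; 0b0100 ⊕ 0b1001 = 0b1101.

C[1] = 0b1011, C[2] = 0b1011, C[3] = 0b1101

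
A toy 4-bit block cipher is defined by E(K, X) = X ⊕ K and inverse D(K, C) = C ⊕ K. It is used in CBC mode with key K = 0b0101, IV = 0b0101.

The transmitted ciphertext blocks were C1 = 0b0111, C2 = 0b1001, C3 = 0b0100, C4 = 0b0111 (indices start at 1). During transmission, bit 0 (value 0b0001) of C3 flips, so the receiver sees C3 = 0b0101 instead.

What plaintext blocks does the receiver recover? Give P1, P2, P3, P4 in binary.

P1 = 0b0111, P2 = 0b1011, P3 = 0b1001, P4 = 0b0111

CBC decryption: P_i = D(K, C_i) ⊕ C_{i−1}, with C_{0} = IV.
Only C3 changed, to 0b0101. In CBC, a change in C_i garbles P_i and flips the same bit in P_{i+1}. Decrypting the received ciphertext:
P1: D(K, 0b0111) = 0b0010; 0b0010 ⊕ 0b0101 = 0b0111.
P2: D(K, 0b1001) = 0b1100; 0b1100 ⊕ 0b0111 = 0b1011.
P3: D(K, 0b0101) = 0b0000; 0b0000 ⊕ 0b1001 = 0b1001.
P4: D(K, 0b0111) = 0b0010; 0b0010 ⊕ 0b0101 = 0b0111.
Blocks that differ from the original plaintext: P3, P4.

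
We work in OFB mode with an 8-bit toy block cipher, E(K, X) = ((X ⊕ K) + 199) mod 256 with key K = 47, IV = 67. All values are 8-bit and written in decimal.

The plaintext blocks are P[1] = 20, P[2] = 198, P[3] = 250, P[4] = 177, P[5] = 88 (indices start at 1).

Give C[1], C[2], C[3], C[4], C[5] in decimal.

OFB encryption: S_i = E(K, S_{i−1}) with S_{0} = IV; C_i = P_i ⊕ S_i.
C[1]: S = E(K, 67) = 51; 20 ⊕ 51 = 39.
C[2]: S = E(K, 51) = 227; 198 ⊕ 227 = 37.
C[3]: S = E(K, 227) = 147; 250 ⊕ 147 = 105.
C[4]: S = E(K, 147) = 131; 177 ⊕ 131 = 50.
C[5]: S = E(K, 131) = 115; 88 ⊕ 115 = 43.

C[1] = 39, C[2] = 37, C[3] = 105, C[4] = 50, C[5] = 43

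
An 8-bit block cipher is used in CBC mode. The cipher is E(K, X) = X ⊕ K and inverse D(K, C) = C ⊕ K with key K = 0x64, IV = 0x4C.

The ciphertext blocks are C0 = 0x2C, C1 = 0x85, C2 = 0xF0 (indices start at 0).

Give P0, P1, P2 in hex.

P0 = 0x04, P1 = 0xCD, P2 = 0x11

CBC decryption: P_i = D(K, C_i) ⊕ C_{i−1}, with C_{−1} = IV.
P0: D(K, 0x2C) = 0x48; 0x48 ⊕ 0x4C = 0x04.
P1: D(K, 0x85) = 0xE1; 0xE1 ⊕ 0x2C = 0xCD.
P2: D(K, 0xF0) = 0x94; 0x94 ⊕ 0x85 = 0x11.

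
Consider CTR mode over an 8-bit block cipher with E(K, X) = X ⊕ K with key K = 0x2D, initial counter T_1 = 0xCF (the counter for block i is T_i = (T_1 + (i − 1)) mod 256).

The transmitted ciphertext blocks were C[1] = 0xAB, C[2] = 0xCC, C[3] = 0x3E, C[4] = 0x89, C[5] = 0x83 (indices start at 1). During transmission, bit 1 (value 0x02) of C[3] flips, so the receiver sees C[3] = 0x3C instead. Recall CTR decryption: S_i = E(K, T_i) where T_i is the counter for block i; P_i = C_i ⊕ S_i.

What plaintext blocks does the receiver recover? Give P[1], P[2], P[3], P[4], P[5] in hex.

Only C[3] changed, to 0x3C. In CTR, a change in C_i flips the same bit in P_i only; the keystream is unaffected. Decrypting the received ciphertext:
P[1]: T = 0xCF, S = E(K, T) = 0xE2; 0xAB ⊕ 0xE2 = 0x49.
P[2]: T = 0xD0, S = E(K, T) = 0xFD; 0xCC ⊕ 0xFD = 0x31.
P[3]: T = 0xD1, S = E(K, T) = 0xFC; 0x3C ⊕ 0xFC = 0xC0.
P[4]: T = 0xD2, S = E(K, T) = 0xFF; 0x89 ⊕ 0xFF = 0x76.
P[5]: T = 0xD3, S = E(K, T) = 0xFE; 0x83 ⊕ 0xFE = 0x7D.
Blocks that differ from the original plaintext: P[3].

P[1] = 0x49, P[2] = 0x31, P[3] = 0xC0, P[4] = 0x76, P[5] = 0x7D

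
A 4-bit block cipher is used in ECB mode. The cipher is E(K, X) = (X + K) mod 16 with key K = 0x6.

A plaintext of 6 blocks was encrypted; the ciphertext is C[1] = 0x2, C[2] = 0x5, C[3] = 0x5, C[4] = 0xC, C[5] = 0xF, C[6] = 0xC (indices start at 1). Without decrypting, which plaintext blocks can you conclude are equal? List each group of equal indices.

ECB encrypts each block independently with the same key, so equal ciphertext blocks imply equal plaintext blocks.
C[2] = C[3] = 0x5, so P[2] = P[3].
C[4] = C[6] = 0xC, so P[4] = P[6].

P[2] = P[3]; P[4] = P[6]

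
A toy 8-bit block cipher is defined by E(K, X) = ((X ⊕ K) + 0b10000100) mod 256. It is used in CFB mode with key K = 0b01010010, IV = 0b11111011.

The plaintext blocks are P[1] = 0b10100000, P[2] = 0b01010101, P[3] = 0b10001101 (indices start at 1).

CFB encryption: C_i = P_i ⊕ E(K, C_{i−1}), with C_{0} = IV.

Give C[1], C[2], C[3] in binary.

C[1]: E(K, 0b11111011) = 0b00101101; 0b10100000 ⊕ 0b00101101 = 0b10001101.
C[2]: E(K, 0b10001101) = 0b01100011; 0b01010101 ⊕ 0b01100011 = 0b00110110.
C[3]: E(K, 0b00110110) = 0b11101000; 0b10001101 ⊕ 0b11101000 = 0b01100101.

C[1] = 0b10001101, C[2] = 0b00110110, C[3] = 0b01100101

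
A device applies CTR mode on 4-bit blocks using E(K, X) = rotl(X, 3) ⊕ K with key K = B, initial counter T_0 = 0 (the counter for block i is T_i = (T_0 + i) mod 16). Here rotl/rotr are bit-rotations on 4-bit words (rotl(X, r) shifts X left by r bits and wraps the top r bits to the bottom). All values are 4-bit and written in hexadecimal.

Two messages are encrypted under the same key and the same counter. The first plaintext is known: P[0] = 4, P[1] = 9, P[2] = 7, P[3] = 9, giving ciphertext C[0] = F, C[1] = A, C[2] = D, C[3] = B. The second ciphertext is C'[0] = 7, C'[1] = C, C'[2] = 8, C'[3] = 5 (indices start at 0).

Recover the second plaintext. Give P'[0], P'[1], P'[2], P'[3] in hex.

P'[0] = C, P'[1] = F, P'[2] = 2, P'[3] = 7

In CTR with a reused counter, both messages share the same keystream S_i, so C_i ⊕ C'_i = P_i ⊕ P'_i and thus P'_i = P_i ⊕ C_i ⊕ C'_i.
P'[0]: 4 ⊕ F ⊕ 7 = C.
P'[1]: 9 ⊕ A ⊕ C = F.
P'[2]: 7 ⊕ D ⊕ 8 = 2.
P'[3]: 9 ⊕ B ⊕ 5 = 7.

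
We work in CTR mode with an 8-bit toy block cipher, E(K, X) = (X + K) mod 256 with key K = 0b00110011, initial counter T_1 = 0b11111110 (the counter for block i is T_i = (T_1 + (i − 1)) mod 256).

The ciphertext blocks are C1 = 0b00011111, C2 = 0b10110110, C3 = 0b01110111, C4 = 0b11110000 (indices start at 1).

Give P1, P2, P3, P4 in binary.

P1 = 0b00101110, P2 = 0b10000100, P3 = 0b01000100, P4 = 0b11000100

CTR decryption: S_i = E(K, T_i) where T_i is the counter for block i; P_i = C_i ⊕ S_i.
P1: T = 0b11111110, S = E(K, T) = 0b00110001; 0b00011111 ⊕ 0b00110001 = 0b00101110.
P2: T = 0b11111111, S = E(K, T) = 0b00110010; 0b10110110 ⊕ 0b00110010 = 0b10000100.
P3: T = 0b00000000, S = E(K, T) = 0b00110011; 0b01110111 ⊕ 0b00110011 = 0b01000100.
P4: T = 0b00000001, S = E(K, T) = 0b00110100; 0b11110000 ⊕ 0b00110100 = 0b11000100.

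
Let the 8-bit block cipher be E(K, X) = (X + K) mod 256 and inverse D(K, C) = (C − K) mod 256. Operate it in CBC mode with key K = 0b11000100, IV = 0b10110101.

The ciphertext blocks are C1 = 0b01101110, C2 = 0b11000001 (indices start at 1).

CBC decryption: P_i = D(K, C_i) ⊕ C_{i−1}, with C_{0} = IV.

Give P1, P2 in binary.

P1 = 0b00011111, P2 = 0b10010011

P1: D(K, 0b01101110) = 0b10101010; 0b10101010 ⊕ 0b10110101 = 0b00011111.
P2: D(K, 0b11000001) = 0b11111101; 0b11111101 ⊕ 0b01101110 = 0b10010011.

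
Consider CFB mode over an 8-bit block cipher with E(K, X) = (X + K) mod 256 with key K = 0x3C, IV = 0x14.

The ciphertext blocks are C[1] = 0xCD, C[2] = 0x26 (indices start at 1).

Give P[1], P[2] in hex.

P[1] = 0x9D, P[2] = 0x2F

CFB decryption: P_i = C_i ⊕ E(K, C_{i−1}), with C_{0} = IV.
P[1]: E(K, 0x14) = 0x50; 0xCD ⊕ 0x50 = 0x9D.
P[2]: E(K, 0xCD) = 0x09; 0x26 ⊕ 0x09 = 0x2F.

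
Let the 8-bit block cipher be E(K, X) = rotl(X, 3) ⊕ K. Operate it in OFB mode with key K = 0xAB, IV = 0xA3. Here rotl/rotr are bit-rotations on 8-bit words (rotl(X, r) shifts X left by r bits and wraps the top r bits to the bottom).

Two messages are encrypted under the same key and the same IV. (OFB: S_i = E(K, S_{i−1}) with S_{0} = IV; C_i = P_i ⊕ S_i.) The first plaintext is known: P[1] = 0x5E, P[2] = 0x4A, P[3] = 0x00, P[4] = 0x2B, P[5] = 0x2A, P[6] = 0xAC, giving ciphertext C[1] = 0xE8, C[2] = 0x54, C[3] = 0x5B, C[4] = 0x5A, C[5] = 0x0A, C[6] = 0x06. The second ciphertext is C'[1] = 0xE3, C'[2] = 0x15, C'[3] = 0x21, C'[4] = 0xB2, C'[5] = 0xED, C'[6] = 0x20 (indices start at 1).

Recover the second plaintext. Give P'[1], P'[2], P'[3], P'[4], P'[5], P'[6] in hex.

P'[1] = 0x55, P'[2] = 0x0B, P'[3] = 0x7A, P'[4] = 0xC3, P'[5] = 0xCD, P'[6] = 0x8A

In OFB with a reused IV, both messages share the same keystream S_i, so C_i ⊕ C'_i = P_i ⊕ P'_i and thus P'_i = P_i ⊕ C_i ⊕ C'_i.
P'[1]: 0x5E ⊕ 0xE8 ⊕ 0xE3 = 0x55.
P'[2]: 0x4A ⊕ 0x54 ⊕ 0x15 = 0x0B.
P'[3]: 0x00 ⊕ 0x5B ⊕ 0x21 = 0x7A.
P'[4]: 0x2B ⊕ 0x5A ⊕ 0xB2 = 0xC3.
P'[5]: 0x2A ⊕ 0x0A ⊕ 0xED = 0xCD.
P'[6]: 0xAC ⊕ 0x06 ⊕ 0x20 = 0x8A.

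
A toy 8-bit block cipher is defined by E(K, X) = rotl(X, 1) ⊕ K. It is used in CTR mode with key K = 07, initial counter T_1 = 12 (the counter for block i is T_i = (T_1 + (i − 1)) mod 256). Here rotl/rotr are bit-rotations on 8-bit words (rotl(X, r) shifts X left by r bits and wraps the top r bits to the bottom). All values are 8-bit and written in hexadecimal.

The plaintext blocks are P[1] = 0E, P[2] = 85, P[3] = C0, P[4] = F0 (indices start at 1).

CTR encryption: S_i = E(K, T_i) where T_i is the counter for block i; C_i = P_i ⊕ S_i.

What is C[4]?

C[1]: T = 12, S = E(K, T) = 23; 0E ⊕ 23 = 2D.
C[2]: T = 13, S = E(K, T) = 21; 85 ⊕ 21 = A4.
C[3]: T = 14, S = E(K, T) = 2F; C0 ⊕ 2F = EF.
C[4]: T = 15, S = E(K, T) = 2D; F0 ⊕ 2D = DD.

C[4] = DD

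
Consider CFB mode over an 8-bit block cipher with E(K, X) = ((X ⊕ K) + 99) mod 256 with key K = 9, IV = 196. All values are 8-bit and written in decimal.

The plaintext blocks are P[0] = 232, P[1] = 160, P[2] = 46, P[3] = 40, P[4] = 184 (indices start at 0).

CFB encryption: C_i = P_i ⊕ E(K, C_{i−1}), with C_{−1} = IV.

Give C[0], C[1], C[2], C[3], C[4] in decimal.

C[0]: E(K, 196) = 48; 232 ⊕ 48 = 216.
C[1]: E(K, 216) = 52; 160 ⊕ 52 = 148.
C[2]: E(K, 148) = 0; 46 ⊕ 0 = 46.
C[3]: E(K, 46) = 138; 40 ⊕ 138 = 162.
C[4]: E(K, 162) = 14; 184 ⊕ 14 = 182.

C[0] = 216, C[1] = 148, C[2] = 46, C[3] = 162, C[4] = 182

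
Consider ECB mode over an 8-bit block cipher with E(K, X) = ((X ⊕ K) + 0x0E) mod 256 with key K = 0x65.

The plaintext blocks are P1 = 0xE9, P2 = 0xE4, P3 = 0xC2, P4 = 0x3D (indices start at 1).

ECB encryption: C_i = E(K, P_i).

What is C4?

C4: E(K, 0x3D) = 0x66.

C4 = 0x66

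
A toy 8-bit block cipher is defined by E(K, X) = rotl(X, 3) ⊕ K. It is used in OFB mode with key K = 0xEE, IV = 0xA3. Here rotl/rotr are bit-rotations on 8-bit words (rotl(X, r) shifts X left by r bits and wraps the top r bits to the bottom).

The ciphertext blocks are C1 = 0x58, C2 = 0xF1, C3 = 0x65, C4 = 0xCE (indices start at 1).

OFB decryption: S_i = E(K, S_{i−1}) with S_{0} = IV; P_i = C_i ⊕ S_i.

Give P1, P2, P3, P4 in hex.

P1: S = E(K, 0xA3) = 0xF3; 0x58 ⊕ 0xF3 = 0xAB.
P2: S = E(K, 0xF3) = 0x71; 0xF1 ⊕ 0x71 = 0x80.
P3: S = E(K, 0x71) = 0x65; 0x65 ⊕ 0x65 = 0x00.
P4: S = E(K, 0x65) = 0xC5; 0xCE ⊕ 0xC5 = 0x0B.

P1 = 0xAB, P2 = 0x80, P3 = 0x00, P4 = 0x0B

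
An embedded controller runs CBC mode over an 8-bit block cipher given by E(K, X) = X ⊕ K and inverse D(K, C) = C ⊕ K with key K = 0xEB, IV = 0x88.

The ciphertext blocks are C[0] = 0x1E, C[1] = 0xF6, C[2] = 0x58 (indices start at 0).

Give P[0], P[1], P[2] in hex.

CBC decryption: P_i = D(K, C_i) ⊕ C_{i−1}, with C_{−1} = IV.
P[0]: D(K, 0x1E) = 0xF5; 0xF5 ⊕ 0x88 = 0x7D.
P[1]: D(K, 0xF6) = 0x1D; 0x1D ⊕ 0x1E = 0x03.
P[2]: D(K, 0x58) = 0xB3; 0xB3 ⊕ 0xF6 = 0x45.

P[0] = 0x7D, P[1] = 0x03, P[2] = 0x45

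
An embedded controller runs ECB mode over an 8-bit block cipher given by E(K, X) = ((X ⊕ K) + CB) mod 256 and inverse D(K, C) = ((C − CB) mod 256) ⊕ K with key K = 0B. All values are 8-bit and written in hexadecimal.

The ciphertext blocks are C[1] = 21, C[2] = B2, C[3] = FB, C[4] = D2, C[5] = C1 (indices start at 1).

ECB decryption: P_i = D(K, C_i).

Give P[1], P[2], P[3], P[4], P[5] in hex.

P[1] = 5D, P[2] = EC, P[3] = 3B, P[4] = 0C, P[5] = FD

P[1]: D(K, 21) = 5D.
P[2]: D(K, B2) = EC.
P[3]: D(K, FB) = 3B.
P[4]: D(K, D2) = 0C.
P[5]: D(K, C1) = FD.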